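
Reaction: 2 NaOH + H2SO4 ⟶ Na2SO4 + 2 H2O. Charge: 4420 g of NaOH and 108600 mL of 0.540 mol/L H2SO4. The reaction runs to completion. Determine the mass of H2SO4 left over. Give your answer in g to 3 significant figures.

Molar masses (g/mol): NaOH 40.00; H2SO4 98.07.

n(NaOH) = 4420 / 40.00 = 110.5 mol
n(H2SO4) = 0.540 × 108600/1000 = 58.64 mol
n/ν for NaOH = 110.5/2 = 55.25
n/ν for H2SO4 = 58.64/1 = 58.64
Smallest n/ν is NaOH → limiting reagent.
H2SO4 consumed = (1/2) × 110.5 = 55.25 mol
H2SO4 remaining = 58.64 − 55.25 = 3.390 mol
mass = 3.390 × 98.07 = 332.5 g

333 g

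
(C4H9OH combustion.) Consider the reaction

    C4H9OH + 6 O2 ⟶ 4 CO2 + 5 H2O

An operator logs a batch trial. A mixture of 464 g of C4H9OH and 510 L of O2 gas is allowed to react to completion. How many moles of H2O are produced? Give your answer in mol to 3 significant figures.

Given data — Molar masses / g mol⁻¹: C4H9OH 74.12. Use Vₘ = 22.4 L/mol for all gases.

19.0 mol

n(C4H9OH) = 464.0 / 74.12 = 6.260 mol
n(O2) = 510.0 / 22.4 = 22.77 mol
n/ν for C4H9OH = 6.260/1 = 6.260
n/ν for O2 = 22.77/6 = 3.795
Smallest n/ν is O2 → limiting reagent.
n(H2O) = (5/6) × 22.77 = 18.98 mol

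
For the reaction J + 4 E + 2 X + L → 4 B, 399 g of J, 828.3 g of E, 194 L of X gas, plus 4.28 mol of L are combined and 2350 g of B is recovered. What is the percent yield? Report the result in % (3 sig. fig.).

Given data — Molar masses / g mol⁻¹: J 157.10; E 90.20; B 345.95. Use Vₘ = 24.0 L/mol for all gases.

n(J) = 399.0 / 157.10 = 2.540 mol
n(E) = 828.3 / 90.20 = 9.183 mol
n(X) = 194.0 / 24.0 = 8.083 mol
n(L) = 4.280 mol
n/ν for J = 2.540/1 = 2.540
n/ν for E = 9.183/4 = 2.296
n/ν for X = 8.083/2 = 4.042
n/ν for L = 4.280/1 = 4.280
Smallest n/ν is E → limiting reagent.
theoretical n(B) = (4/4) × 9.183 = 9.183 mol → 3177 g
% yield = 2350 / 3177 × 100 = 73.97 %

74.0 %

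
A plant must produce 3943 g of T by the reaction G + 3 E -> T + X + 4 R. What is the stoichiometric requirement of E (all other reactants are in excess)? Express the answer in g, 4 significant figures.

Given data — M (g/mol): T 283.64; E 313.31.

13070 g

n(T) = 3943 / 283.64 = 13.90 mol
n(E) = (3/1) × 13.90 = 41.70 mol
mass = 41.70 × 313.31 = 13070 g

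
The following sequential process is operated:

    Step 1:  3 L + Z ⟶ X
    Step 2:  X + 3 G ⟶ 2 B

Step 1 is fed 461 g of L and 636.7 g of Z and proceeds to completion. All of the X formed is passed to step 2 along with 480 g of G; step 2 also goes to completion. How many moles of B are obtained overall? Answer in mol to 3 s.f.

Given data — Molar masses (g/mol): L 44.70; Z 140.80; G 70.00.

Step 1:
n(L) = 461.0 / 44.70 = 10.31 mol
n(Z) = 636.7 / 140.80 = 4.522 mol
n/ν for L = 10.31/3 = 3.437
n/ν for Z = 4.522/1 = 4.522
Smallest n/ν is L → limiting reagent.
n(X) produced = (1/3) × 10.31 = 3.437 mol
Step 2:
n(X) available = 3.437 mol
n(G) = 480.0 / 70.00 = 6.857 mol
n/ν for X = 3.437/1 = 3.437
n/ν for G = 6.857/3 = 2.286
Smallest n/ν is G → limiting reagent.
n(B) = (2/3) × 6.857 = 4.571 mol

4.57 mol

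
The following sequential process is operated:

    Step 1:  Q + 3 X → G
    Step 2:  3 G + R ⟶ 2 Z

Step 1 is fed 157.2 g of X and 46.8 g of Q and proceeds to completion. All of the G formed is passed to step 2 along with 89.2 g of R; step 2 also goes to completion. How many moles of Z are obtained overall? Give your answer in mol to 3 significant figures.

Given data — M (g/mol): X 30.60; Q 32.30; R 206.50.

0.864 mol

Step 1:
n(X) = 157.2 / 30.60 = 5.137 mol
n(Q) = 46.80 / 32.30 = 1.449 mol
n/ν → X: 1.712, Q: 1.449; Q is limiting.
n(G) produced = (1/1) × 1.449 = 1.449 mol
Step 2:
n(G) available = 1.449 mol
n(R) = 89.20 / 206.50 = 0.4320 mol
n/ν → G: 0.4830, R: 0.4320; R is limiting.
n(Z) = (2/1) × 0.4320 = 0.8640 mol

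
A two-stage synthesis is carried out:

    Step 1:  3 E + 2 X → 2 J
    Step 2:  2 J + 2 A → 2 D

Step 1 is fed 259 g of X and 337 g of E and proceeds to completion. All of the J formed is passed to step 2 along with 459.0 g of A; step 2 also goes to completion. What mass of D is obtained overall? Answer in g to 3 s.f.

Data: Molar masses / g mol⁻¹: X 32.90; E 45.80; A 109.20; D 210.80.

886 g

Step 1:
n(X) = 259.0 / 32.90 = 7.872 mol
n(E) = 337.0 / 45.80 = 7.358 mol
n/ν for X = 7.872/2 = 3.936
n/ν for E = 7.358/3 = 2.453
Smallest n/ν is E → limiting reagent.
n(J) produced = (2/3) × 7.358 = 4.905 mol
Step 2:
n(J) available = 4.905 mol
n(A) = 459.0 / 109.20 = 4.203 mol
n/ν for J = 4.905/2 = 2.453
n/ν for A = 4.203/2 = 2.102
Smallest n/ν is A → limiting reagent.
n(D) = (2/2) × 4.203 = 4.203 mol
mass = 4.203 × 210.80 = 886.0 g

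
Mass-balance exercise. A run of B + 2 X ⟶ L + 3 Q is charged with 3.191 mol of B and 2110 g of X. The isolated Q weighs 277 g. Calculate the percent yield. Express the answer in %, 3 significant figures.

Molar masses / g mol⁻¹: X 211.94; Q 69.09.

n(B) = 3.191 mol
n(X) = 2110 / 211.94 = 9.956 mol
n/ν → B: 3.191, X: 4.978; B is limiting.
theoretical n(Q) = (3/1) × 3.191 = 9.573 mol → 661.4 g
% yield = 277 / 661.4 × 100 = 41.88 %

41.9 %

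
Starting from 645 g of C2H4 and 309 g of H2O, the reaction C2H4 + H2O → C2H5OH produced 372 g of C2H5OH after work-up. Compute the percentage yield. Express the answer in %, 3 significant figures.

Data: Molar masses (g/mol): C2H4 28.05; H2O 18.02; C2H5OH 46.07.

47.1 %

n(C2H4) = 645.0 / 28.05 = 22.99 mol
n(H2O) = 309.0 / 18.02 = 17.15 mol
n/ν → C2H4: 22.99, H2O: 17.15; H2O is limiting.
theoretical n(C2H5OH) = (1/1) × 17.15 = 17.15 mol → 790.1 g
% yield = 372 / 790.1 × 100 = 47.08 %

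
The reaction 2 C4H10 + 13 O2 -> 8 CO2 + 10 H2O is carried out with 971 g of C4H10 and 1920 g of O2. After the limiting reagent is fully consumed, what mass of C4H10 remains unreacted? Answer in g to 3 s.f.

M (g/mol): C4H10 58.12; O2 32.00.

n(C4H10) = 971.0 / 58.12 = 16.71 mol
n(O2) = 1920 / 32.00 = 60.00 mol
n/ν → C4H10: 8.355, O2: 4.615; O2 is limiting.
C4H10 consumed = (2/13) × 60.00 = 9.231 mol
C4H10 remaining = 16.71 − 9.231 = 7.479 mol
mass = 7.479 × 58.12 = 434.7 g

435 g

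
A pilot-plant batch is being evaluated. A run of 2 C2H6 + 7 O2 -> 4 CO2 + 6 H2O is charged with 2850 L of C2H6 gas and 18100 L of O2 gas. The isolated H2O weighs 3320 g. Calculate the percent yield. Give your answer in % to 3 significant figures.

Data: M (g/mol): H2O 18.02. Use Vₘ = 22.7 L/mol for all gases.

48.9 %

n(C2H6) = 2850 / 22.7 = 125.6 mol
n(O2) = 18100 / 22.7 = 797.4 mol
n/ν for C2H6 = 125.6/2 = 62.80
n/ν for O2 = 797.4/7 = 113.9
Smallest n/ν is C2H6 → limiting reagent.
theoretical n(H2O) = (6/2) × 125.6 = 376.8 mol → 6790 g
% yield = 3320 / 6790 × 100 = 48.90 %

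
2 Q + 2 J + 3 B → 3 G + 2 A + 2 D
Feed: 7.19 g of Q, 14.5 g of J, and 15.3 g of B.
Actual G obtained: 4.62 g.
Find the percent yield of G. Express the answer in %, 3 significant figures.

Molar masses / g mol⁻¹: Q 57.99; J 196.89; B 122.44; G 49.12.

n(Q) = 7.190 / 57.99 = 0.1240 mol
n(J) = 14.50 / 196.89 = 0.07365 mol
n(B) = 15.30 / 122.44 = 0.1250 mol
n/ν → Q: 0.06200, J: 0.03683, B: 0.04167; J is limiting.
theoretical n(G) = (3/2) × 0.07365 = 0.1105 mol → 5.428 g
% yield = 4.62 / 5.428 × 100 = 85.11 %

85.1 %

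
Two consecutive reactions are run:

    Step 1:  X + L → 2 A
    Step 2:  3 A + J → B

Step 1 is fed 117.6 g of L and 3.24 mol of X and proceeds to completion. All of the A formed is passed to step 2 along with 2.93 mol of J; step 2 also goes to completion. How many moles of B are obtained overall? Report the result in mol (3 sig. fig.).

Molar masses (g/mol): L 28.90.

2.16 mol

Step 1:
n(L) = 117.6 / 28.90 = 4.069 mol
n(X) = 3.240 mol
n/ν for L = 4.069/1 = 4.069
n/ν for X = 3.240/1 = 3.240
Smallest n/ν is X → limiting reagent.
n(A) produced = (2/1) × 3.240 = 6.480 mol
Step 2:
n(A) available = 6.480 mol
n(J) = 2.930 mol
n/ν for A = 6.480/3 = 2.160
n/ν for J = 2.930/1 = 2.930
Smallest n/ν is A → limiting reagent.
n(B) = (1/3) × 6.480 = 2.160 mol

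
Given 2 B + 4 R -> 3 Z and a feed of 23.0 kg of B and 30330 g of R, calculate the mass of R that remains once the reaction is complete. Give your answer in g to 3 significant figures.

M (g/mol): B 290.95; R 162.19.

4690 g

n(B) = 23.00×1000 / 290.95 = 79.05 mol
n(R) = 30330 / 162.19 = 187.0 mol
n/ν → B: 39.53, R: 46.75; B is limiting.
R consumed = (4/2) × 79.05 = 158.1 mol
R remaining = 187.0 − 158.1 = 28.90 mol
mass = 28.90 × 162.19 = 4687 g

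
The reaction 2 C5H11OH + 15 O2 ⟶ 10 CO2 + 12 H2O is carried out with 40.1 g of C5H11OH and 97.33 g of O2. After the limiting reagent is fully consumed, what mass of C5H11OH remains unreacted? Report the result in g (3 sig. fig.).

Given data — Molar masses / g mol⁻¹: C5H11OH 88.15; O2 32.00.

n(C5H11OH) = 40.10 / 88.15 = 0.4549 mol
n(O2) = 97.33 / 32.00 = 3.042 mol
n/ν for C5H11OH = 0.4549/2 = 0.2275
n/ν for O2 = 3.042/15 = 0.2028
Smallest n/ν is O2 → limiting reagent.
C5H11OH consumed = (2/15) × 3.042 = 0.4056 mol
C5H11OH remaining = 0.4549 − 0.4056 = 0.04930 mol
mass = 0.04930 × 88.15 = 4.346 g

4.35 g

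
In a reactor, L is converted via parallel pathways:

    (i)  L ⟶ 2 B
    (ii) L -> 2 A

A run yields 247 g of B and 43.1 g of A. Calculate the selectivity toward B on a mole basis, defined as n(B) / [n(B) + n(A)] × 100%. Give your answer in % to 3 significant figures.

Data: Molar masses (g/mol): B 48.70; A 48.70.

85.1 %

n(B) = 247 / 48.70 = 5.072 mol
n(A) = 43.1 / 48.70 = 0.8850 mol
selectivity = 5.072/(5.072+0.8850) × 100 = 85.14 %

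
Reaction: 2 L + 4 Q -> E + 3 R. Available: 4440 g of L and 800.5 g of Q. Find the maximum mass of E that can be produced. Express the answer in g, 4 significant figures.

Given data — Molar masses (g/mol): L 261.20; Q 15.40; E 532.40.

n(L) = 4440 / 261.20 = 17.00 mol
n(Q) = 800.5 / 15.40 = 51.98 mol
n/ν for L = 17.00/2 = 8.500
n/ν for Q = 51.98/4 = 13.00
Smallest n/ν is L → limiting reagent.
n(E) = (1/2) × 17.00 = 8.500 mol
mass = 8.500 × 532.40 = 4525 g

4525 g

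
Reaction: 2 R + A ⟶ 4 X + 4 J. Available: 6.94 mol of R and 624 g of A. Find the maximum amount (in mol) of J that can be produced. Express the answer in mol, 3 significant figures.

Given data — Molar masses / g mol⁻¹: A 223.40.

n(R) = 6.940 mol
n(A) = 624.0 / 223.40 = 2.793 mol
n/ν for R = 6.940/2 = 3.470
n/ν for A = 2.793/1 = 2.793
Smallest n/ν is A → limiting reagent.
n(J) = (4/1) × 2.793 = 11.17 mol

11.2 mol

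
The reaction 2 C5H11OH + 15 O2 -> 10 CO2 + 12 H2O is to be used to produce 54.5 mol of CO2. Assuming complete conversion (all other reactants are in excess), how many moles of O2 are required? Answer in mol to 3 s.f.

n(CO2) = 54.50 mol
n(O2) = (15/10) × 54.50 = 81.75 mol

81.8 mol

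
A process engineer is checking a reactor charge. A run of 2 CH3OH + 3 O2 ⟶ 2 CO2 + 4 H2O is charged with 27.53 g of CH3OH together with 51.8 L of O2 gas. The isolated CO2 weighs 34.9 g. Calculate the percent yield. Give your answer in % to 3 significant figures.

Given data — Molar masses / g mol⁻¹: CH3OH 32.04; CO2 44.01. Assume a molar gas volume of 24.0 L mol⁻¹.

92.3 %

n(CH3OH) = 27.53 / 32.04 = 0.8592 mol
n(O2) = 51.80 / 24.0 = 2.158 mol
n/ν for CH3OH = 0.8592/2 = 0.4296
n/ν for O2 = 2.158/3 = 0.7193
Smallest n/ν is CH3OH → limiting reagent.
theoretical n(CO2) = (2/2) × 0.8592 = 0.8592 mol → 37.81 g
% yield = 34.9 / 37.81 × 100 = 92.30 %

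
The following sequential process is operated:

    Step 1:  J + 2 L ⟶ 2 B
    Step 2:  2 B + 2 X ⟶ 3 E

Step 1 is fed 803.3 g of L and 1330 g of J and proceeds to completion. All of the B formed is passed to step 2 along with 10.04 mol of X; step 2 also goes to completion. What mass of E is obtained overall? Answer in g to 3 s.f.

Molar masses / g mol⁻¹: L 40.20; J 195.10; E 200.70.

Step 1:
n(L) = 803.3 / 40.20 = 19.98 mol
n(J) = 1330 / 195.10 = 6.817 mol
n/ν for L = 19.98/2 = 9.990
n/ν for J = 6.817/1 = 6.817
Smallest n/ν is J → limiting reagent.
n(B) produced = (2/1) × 6.817 = 13.63 mol
Step 2:
n(B) available = 13.63 mol
n(X) = 10.04 mol
n/ν for B = 13.63/2 = 6.815
n/ν for X = 10.04/2 = 5.020
Smallest n/ν is X → limiting reagent.
n(E) = (3/2) × 10.04 = 15.06 mol
mass = 15.06 × 200.70 = 3023 g

3020 g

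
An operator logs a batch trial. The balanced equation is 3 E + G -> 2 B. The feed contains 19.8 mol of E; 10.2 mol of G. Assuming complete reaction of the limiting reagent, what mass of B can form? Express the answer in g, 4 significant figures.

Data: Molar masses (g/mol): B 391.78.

5171 g

n(E) = 19.80 mol
n(G) = 10.20 mol
n/ν → E: 6.600, G: 10.20; E is limiting.
n(B) = (2/3) × 19.80 = 13.20 mol
mass = 13.20 × 391.78 = 5171 g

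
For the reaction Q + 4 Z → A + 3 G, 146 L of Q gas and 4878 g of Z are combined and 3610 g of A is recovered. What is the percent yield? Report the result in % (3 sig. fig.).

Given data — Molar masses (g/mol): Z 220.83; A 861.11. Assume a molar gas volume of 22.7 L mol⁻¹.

n(Q) = 146.0 / 22.7 = 6.432 mol
n(Z) = 4878 / 220.83 = 22.09 mol
n/ν for Q = 6.432/1 = 6.432
n/ν for Z = 22.09/4 = 5.523
Smallest n/ν is Z → limiting reagent.
theoretical n(A) = (1/4) × 22.09 = 5.523 mol → 4756 g
% yield = 3610 / 4756 × 100 = 75.90 %

75.9 %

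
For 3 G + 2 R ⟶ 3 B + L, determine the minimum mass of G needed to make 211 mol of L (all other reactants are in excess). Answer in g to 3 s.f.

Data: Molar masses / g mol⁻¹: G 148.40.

n(L) = 211.0 mol
n(G) = (3/1) × 211.0 = 633.0 mol
mass = 633.0 × 148.40 = 93940 g

93900 g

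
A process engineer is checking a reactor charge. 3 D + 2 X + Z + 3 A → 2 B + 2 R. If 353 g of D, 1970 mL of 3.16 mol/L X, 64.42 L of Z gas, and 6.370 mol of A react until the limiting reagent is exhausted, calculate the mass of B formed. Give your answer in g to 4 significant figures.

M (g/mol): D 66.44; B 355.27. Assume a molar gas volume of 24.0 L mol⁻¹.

1258 g

n(D) = 353.0 / 66.44 = 5.313 mol
n(X) = 3.16 × 1970/1000 = 6.225 mol
n(Z) = 64.42 / 24.0 = 2.684 mol
n(A) = 6.370 mol
n/ν for D = 5.313/3 = 1.771
n/ν for X = 6.225/2 = 3.113
n/ν for Z = 2.684/1 = 2.684
n/ν for A = 6.370/3 = 2.123
Smallest n/ν is D → limiting reagent.
n(B) = (2/3) × 5.313 = 3.542 mol
mass = 3.542 × 355.27 = 1258 g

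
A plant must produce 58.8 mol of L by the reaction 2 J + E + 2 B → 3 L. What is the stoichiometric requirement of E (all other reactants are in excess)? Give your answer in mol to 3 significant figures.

n(L) = 58.80 mol
n(E) = (1/3) × 58.80 = 19.60 mol

19.6 mol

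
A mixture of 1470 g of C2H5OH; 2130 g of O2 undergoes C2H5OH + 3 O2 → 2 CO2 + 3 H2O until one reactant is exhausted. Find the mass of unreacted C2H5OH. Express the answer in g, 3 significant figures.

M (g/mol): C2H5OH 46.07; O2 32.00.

448 g

n(C2H5OH) = 1470 / 46.07 = 31.91 mol
n(O2) = 2130 / 32.00 = 66.56 mol
n/ν for C2H5OH = 31.91/1 = 31.91
n/ν for O2 = 66.56/3 = 22.19
Smallest n/ν is O2 → limiting reagent.
C2H5OH consumed = (1/3) × 66.56 = 22.19 mol
C2H5OH remaining = 31.91 − 22.19 = 9.720 mol
mass = 9.720 × 46.07 = 447.8 g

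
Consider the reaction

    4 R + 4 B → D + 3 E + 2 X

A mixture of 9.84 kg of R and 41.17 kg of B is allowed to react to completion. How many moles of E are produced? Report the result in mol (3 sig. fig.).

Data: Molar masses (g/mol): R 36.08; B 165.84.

186 mol

n(R) = 9.840×1000 / 36.08 = 272.7 mol
n(B) = 41.17×1000 / 165.84 = 248.3 mol
n/ν for R = 272.7/4 = 68.18
n/ν for B = 248.3/4 = 62.08
Smallest n/ν is B → limiting reagent.
n(E) = (3/4) × 248.3 = 186.2 mol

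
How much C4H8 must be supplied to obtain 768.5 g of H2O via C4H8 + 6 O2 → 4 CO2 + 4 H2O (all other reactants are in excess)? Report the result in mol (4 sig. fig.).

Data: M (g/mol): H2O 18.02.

10.66 mol

n(H2O) = 768.5 / 18.02 = 42.65 mol
n(C4H8) = (1/4) × 42.65 = 10.66 mol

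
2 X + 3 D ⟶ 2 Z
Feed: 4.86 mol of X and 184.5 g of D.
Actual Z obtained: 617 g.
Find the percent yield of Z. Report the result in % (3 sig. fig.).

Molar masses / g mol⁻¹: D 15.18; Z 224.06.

56.7 %

n(X) = 4.860 mol
n(D) = 184.5 / 15.18 = 12.15 mol
n/ν for X = 4.860/2 = 2.430
n/ν for D = 12.15/3 = 4.050
Smallest n/ν is X → limiting reagent.
theoretical n(Z) = (2/2) × 4.860 = 4.860 mol → 1089 g
% yield = 617 / 1089 × 100 = 56.66 %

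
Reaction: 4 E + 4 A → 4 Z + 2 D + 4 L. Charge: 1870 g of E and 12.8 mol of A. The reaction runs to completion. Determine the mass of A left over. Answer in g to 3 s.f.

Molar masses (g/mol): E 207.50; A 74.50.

n(E) = 1870 / 207.50 = 9.012 mol
n(A) = 12.80 mol
n/ν for E = 9.012/4 = 2.253
n/ν for A = 12.80/4 = 3.200
Smallest n/ν is E → limiting reagent.
A consumed = (4/4) × 9.012 = 9.012 mol
A remaining = 12.80 − 9.012 = 3.788 mol
mass = 3.788 × 74.50 = 282.2 g

282 g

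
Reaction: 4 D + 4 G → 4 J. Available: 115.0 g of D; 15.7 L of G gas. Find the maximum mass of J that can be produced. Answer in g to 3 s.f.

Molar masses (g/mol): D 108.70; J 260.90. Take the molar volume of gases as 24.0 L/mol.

n(D) = 115.0 / 108.70 = 1.058 mol
n(G) = 15.70 / 24.0 = 0.6542 mol
n/ν → D: 0.2645, G: 0.1636; G is limiting.
n(J) = (4/4) × 0.6542 = 0.6542 mol
mass = 0.6542 × 260.90 = 170.7 g

171 g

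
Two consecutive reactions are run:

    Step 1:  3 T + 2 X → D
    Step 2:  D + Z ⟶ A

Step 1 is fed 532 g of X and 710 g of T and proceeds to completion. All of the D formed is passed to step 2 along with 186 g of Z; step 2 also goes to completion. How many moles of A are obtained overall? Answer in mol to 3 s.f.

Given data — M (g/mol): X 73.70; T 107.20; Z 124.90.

1.49 mol

Step 1:
n(X) = 532.0 / 73.70 = 7.218 mol
n(T) = 710.0 / 107.20 = 6.623 mol
n/ν for X = 7.218/2 = 3.609
n/ν for T = 6.623/3 = 2.208
Smallest n/ν is T → limiting reagent.
n(D) produced = (1/3) × 6.623 = 2.208 mol
Step 2:
n(D) available = 2.208 mol
n(Z) = 186.0 / 124.90 = 1.489 mol
n/ν for D = 2.208/1 = 2.208
n/ν for Z = 1.489/1 = 1.489
Smallest n/ν is Z → limiting reagent.
n(A) = (1/1) × 1.489 = 1.489 mol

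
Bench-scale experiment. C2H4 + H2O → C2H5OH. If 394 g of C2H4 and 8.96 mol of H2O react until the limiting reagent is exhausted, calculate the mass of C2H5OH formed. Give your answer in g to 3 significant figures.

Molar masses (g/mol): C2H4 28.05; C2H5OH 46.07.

413 g

n(C2H4) = 394.0 / 28.05 = 14.05 mol
n(H2O) = 8.960 mol
n/ν for C2H4 = 14.05/1 = 14.05
n/ν for H2O = 8.960/1 = 8.960
Smallest n/ν is H2O → limiting reagent.
n(C2H5OH) = (1/1) × 8.960 = 8.960 mol
mass = 8.960 × 46.07 = 412.8 g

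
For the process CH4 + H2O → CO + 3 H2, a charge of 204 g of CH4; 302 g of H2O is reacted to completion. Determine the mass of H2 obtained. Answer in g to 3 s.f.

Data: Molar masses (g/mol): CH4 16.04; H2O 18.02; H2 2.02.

77.1 g

n(CH4) = 204.0 / 16.04 = 12.72 mol
n(H2O) = 302.0 / 18.02 = 16.76 mol
n/ν → CH4: 12.72, H2O: 16.76; CH4 is limiting.
n(H2) = (3/1) × 12.72 = 38.16 mol
mass = 38.16 × 2.02 = 77.08 g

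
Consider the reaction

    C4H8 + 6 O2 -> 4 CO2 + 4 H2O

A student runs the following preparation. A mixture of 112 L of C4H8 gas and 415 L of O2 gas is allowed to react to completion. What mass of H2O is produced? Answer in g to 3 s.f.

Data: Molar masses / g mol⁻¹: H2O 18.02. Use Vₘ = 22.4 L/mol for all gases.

n(C4H8) = 112.0 / 22.4 = 5.000 mol
n(O2) = 415.0 / 22.4 = 18.53 mol
n/ν for C4H8 = 5.000/1 = 5.000
n/ν for O2 = 18.53/6 = 3.088
Smallest n/ν is O2 → limiting reagent.
n(H2O) = (4/6) × 18.53 = 12.35 mol
mass = 12.35 × 18.02 = 222.5 g

223 g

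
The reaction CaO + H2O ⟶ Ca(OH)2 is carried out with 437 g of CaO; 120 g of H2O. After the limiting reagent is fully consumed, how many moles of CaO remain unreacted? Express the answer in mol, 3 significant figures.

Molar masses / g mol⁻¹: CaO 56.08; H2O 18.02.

1.13 mol

n(CaO) = 437.0 / 56.08 = 7.792 mol
n(H2O) = 120.0 / 18.02 = 6.659 mol
n/ν for CaO = 7.792/1 = 7.792
n/ν for H2O = 6.659/1 = 6.659
Smallest n/ν is H2O → limiting reagent.
CaO consumed = (1/1) × 6.659 = 6.659 mol
CaO remaining = 7.792 − 6.659 = 1.133 mol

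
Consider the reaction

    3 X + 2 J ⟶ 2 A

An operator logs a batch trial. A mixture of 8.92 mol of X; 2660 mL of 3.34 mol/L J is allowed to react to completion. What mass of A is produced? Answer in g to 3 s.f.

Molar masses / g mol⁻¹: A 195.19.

1160 g

n(X) = 8.920 mol
n(J) = 3.34 × 2660/1000 = 8.884 mol
n/ν for X = 8.920/3 = 2.973
n/ν for J = 8.884/2 = 4.442
Smallest n/ν is X → limiting reagent.
n(A) = (2/3) × 8.920 = 5.947 mol
mass = 5.947 × 195.19 = 1161 g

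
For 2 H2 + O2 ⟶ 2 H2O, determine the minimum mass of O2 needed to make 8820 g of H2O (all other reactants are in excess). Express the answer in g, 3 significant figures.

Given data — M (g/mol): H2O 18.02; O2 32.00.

7830 g

n(H2O) = 8820 / 18.02 = 489.5 mol
n(O2) = (1/2) × 489.5 = 244.8 mol
mass = 244.8 × 32.00 = 7834 g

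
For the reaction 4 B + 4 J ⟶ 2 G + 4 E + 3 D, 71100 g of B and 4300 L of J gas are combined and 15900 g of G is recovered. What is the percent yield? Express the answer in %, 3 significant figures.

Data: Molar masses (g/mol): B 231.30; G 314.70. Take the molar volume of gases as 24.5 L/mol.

n(B) = 71100 / 231.30 = 307.4 mol
n(J) = 4300 / 24.5 = 175.5 mol
n/ν → B: 76.85, J: 43.88; J is limiting.
theoretical n(G) = (2/4) × 175.5 = 87.75 mol → 27610 g
% yield = 15900 / 27610 × 100 = 57.59 %

57.6 %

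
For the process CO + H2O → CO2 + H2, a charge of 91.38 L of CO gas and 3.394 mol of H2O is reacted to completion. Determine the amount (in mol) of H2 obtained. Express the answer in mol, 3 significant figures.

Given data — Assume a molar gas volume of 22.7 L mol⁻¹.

3.39 mol

n(CO) = 91.38 / 22.7 = 4.026 mol
n(H2O) = 3.394 mol
n/ν for CO = 4.026/1 = 4.026
n/ν for H2O = 3.394/1 = 3.394
Smallest n/ν is H2O → limiting reagent.
n(H2) = (1/1) × 3.394 = 3.394 mol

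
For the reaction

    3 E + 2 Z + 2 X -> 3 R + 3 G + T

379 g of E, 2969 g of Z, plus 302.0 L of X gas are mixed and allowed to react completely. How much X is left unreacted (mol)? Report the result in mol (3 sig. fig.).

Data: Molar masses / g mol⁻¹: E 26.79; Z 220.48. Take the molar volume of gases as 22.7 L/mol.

3.87 mol

n(E) = 379.0 / 26.79 = 14.15 mol
n(Z) = 2969 / 220.48 = 13.47 mol
n(X) = 302.0 / 22.7 = 13.30 mol
n/ν → E: 4.717, Z: 6.735, X: 6.650; E is limiting.
X consumed = (2/3) × 14.15 = 9.433 mol
X remaining = 13.30 − 9.433 = 3.867 mol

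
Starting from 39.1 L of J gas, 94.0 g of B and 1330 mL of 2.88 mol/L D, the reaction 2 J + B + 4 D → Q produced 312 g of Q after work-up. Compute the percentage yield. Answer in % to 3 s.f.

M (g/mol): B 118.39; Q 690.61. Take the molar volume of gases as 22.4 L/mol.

n(J) = 39.10 / 22.4 = 1.746 mol
n(B) = 94.00 / 118.39 = 0.7940 mol
n(D) = 2.88 × 1330/1000 = 3.830 mol
n/ν for J = 1.746/2 = 0.8730
n/ν for B = 0.7940/1 = 0.7940
n/ν for D = 3.830/4 = 0.9575
Smallest n/ν is B → limiting reagent.
theoretical n(Q) = (1/1) × 0.7940 = 0.7940 mol → 548.3 g
% yield = 312 / 548.3 × 100 = 56.90 %

56.9 %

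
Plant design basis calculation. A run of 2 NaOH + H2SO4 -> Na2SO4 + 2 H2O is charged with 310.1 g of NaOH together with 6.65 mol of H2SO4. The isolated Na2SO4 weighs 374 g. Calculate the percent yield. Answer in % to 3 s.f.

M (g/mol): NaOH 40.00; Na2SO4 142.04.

n(NaOH) = 310.1 / 40.00 = 7.753 mol
n(H2SO4) = 6.650 mol
n/ν for NaOH = 7.753/2 = 3.877
n/ν for H2SO4 = 6.650/1 = 6.650
Smallest n/ν is NaOH → limiting reagent.
theoretical n(Na2SO4) = (1/2) × 7.753 = 3.877 mol → 550.7 g
% yield = 374 / 550.7 × 100 = 67.91 %

67.9 %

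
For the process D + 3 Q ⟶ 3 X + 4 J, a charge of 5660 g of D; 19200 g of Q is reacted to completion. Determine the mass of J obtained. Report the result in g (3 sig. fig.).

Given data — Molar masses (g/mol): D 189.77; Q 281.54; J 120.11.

10900 g

n(D) = 5660 / 189.77 = 29.83 mol
n(Q) = 19200 / 281.54 = 68.20 mol
n/ν → D: 29.83, Q: 22.73; Q is limiting.
n(J) = (4/3) × 68.20 = 90.93 mol
mass = 90.93 × 120.11 = 10920 g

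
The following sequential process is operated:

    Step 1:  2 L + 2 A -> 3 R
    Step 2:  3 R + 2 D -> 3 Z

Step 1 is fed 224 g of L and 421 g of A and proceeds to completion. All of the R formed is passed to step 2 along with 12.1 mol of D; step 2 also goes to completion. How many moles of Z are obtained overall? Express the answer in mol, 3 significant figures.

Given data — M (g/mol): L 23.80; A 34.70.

Step 1:
n(L) = 224.0 / 23.80 = 9.412 mol
n(A) = 421.0 / 34.70 = 12.13 mol
n/ν for L = 9.412/2 = 4.706
n/ν for A = 12.13/2 = 6.065
Smallest n/ν is L → limiting reagent.
n(R) produced = (3/2) × 9.412 = 14.12 mol
Step 2:
n(R) available = 14.12 mol
n(D) = 12.10 mol
n/ν for R = 14.12/3 = 4.707
n/ν for D = 12.10/2 = 6.050
Smallest n/ν is R → limiting reagent.
n(Z) = (3/3) × 14.12 = 14.12 mol

14.1 mol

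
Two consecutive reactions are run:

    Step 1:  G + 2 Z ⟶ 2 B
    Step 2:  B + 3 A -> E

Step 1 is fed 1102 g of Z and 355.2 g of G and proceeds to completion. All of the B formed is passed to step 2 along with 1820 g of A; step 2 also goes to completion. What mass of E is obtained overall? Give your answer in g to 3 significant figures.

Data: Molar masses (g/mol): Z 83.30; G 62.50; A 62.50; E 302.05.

Step 1:
n(Z) = 1102 / 83.30 = 13.23 mol
n(G) = 355.2 / 62.50 = 5.683 mol
n/ν for Z = 13.23/2 = 6.615
n/ν for G = 5.683/1 = 5.683
Smallest n/ν is G → limiting reagent.
n(B) produced = (2/1) × 5.683 = 11.37 mol
Step 2:
n(B) available = 11.37 mol
n(A) = 1820 / 62.50 = 29.12 mol
n/ν for B = 11.37/1 = 11.37
n/ν for A = 29.12/3 = 9.707
Smallest n/ν is A → limiting reagent.
n(E) = (1/3) × 29.12 = 9.707 mol
mass = 9.707 × 302.05 = 2932 g

2930 g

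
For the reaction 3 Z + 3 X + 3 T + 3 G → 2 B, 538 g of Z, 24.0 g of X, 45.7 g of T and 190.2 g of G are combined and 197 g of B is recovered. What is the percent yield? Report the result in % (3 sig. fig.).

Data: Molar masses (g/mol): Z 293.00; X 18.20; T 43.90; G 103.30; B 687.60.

41.3 %

n(Z) = 538.0 / 293.00 = 1.836 mol
n(X) = 24.00 / 18.20 = 1.319 mol
n(T) = 45.70 / 43.90 = 1.041 mol
n(G) = 190.2 / 103.30 = 1.841 mol
n/ν for Z = 1.836/3 = 0.6120
n/ν for X = 1.319/3 = 0.4397
n/ν for T = 1.041/3 = 0.3470
n/ν for G = 1.841/3 = 0.6137
Smallest n/ν is T → limiting reagent.
theoretical n(B) = (2/3) × 1.041 = 0.6940 mol → 477.2 g
% yield = 197 / 477.2 × 100 = 41.28 %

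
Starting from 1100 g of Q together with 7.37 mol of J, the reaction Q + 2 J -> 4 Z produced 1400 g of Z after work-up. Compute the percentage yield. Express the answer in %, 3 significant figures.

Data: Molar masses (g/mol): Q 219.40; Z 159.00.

n(Q) = 1100 / 219.40 = 5.014 mol
n(J) = 7.370 mol
n/ν → Q: 5.014, J: 3.685; J is limiting.
theoretical n(Z) = (4/2) × 7.370 = 14.74 mol → 2344 g
% yield = 1400 / 2344 × 100 = 59.73 %

59.7 %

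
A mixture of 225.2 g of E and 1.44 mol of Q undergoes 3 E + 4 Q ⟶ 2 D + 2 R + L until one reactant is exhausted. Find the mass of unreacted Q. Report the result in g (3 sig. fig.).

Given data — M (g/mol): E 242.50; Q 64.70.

n(E) = 225.2 / 242.50 = 0.9287 mol
n(Q) = 1.440 mol
n/ν for E = 0.9287/3 = 0.3096
n/ν for Q = 1.440/4 = 0.3600
Smallest n/ν is E → limiting reagent.
Q consumed = (4/3) × 0.9287 = 1.238 mol
Q remaining = 1.440 − 1.238 = 0.2020 mol
mass = 0.2020 × 64.70 = 13.07 g

13.1 g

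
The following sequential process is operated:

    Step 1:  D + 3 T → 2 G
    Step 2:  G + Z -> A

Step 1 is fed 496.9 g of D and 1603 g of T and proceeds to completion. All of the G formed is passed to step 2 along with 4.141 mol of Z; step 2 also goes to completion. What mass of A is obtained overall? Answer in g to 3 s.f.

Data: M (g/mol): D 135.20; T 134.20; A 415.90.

1720 g

Step 1:
n(D) = 496.9 / 135.20 = 3.675 mol
n(T) = 1603 / 134.20 = 11.94 mol
n/ν for D = 3.675/1 = 3.675
n/ν for T = 11.94/3 = 3.980
Smallest n/ν is D → limiting reagent.
n(G) produced = (2/1) × 3.675 = 7.350 mol
Step 2:
n(G) available = 7.350 mol
n(Z) = 4.141 mol
n/ν for G = 7.350/1 = 7.350
n/ν for Z = 4.141/1 = 4.141
Smallest n/ν is Z → limiting reagent.
n(A) = (1/1) × 4.141 = 4.141 mol
mass = 4.141 × 415.90 = 1722 g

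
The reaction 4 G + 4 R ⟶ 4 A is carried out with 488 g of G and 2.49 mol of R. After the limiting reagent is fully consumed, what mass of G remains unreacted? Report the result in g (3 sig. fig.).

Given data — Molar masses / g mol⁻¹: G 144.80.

n(G) = 488.0 / 144.80 = 3.370 mol
n(R) = 2.490 mol
n/ν for G = 3.370/4 = 0.8425
n/ν for R = 2.490/4 = 0.6225
Smallest n/ν is R → limiting reagent.
G consumed = (4/4) × 2.490 = 2.490 mol
G remaining = 3.370 − 2.490 = 0.8800 mol
mass = 0.8800 × 144.80 = 127.4 g

127 g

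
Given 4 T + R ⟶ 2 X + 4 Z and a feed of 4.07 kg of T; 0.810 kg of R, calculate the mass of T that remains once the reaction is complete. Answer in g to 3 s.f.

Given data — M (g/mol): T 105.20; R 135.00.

1550 g

n(T) = 4.070×1000 / 105.20 = 38.69 mol
n(R) = 0.8100×1000 / 135.00 = 6.000 mol
n/ν for T = 38.69/4 = 9.673
n/ν for R = 6.000/1 = 6.000
Smallest n/ν is R → limiting reagent.
T consumed = (4/1) × 6.000 = 24.00 mol
T remaining = 38.69 − 24.00 = 14.69 mol
mass = 14.69 × 105.20 = 1545 g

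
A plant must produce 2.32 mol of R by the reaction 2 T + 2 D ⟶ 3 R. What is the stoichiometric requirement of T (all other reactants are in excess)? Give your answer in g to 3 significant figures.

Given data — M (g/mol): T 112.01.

173 g

n(R) = 2.320 mol
n(T) = (2/3) × 2.320 = 1.547 mol
mass = 1.547 × 112.01 = 173.3 g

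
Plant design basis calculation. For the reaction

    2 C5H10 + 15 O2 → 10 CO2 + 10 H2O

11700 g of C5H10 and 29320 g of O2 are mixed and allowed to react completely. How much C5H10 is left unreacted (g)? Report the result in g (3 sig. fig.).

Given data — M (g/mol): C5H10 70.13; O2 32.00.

n(C5H10) = 11700 / 70.13 = 166.8 mol
n(O2) = 29320 / 32.00 = 916.3 mol
n/ν for C5H10 = 166.8/2 = 83.40
n/ν for O2 = 916.3/15 = 61.09
Smallest n/ν is O2 → limiting reagent.
C5H10 consumed = (2/15) × 916.3 = 122.2 mol
C5H10 remaining = 166.8 − 122.2 = 44.60 mol
mass = 44.60 × 70.13 = 3128 g

3130 g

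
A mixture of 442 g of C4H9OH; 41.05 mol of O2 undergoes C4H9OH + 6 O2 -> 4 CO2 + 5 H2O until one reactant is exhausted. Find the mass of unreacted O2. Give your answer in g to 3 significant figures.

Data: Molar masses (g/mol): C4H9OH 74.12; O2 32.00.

n(C4H9OH) = 442.0 / 74.12 = 5.963 mol
n(O2) = 41.05 mol
n/ν for C4H9OH = 5.963/1 = 5.963
n/ν for O2 = 41.05/6 = 6.842
Smallest n/ν is C4H9OH → limiting reagent.
O2 consumed = (6/1) × 5.963 = 35.78 mol
O2 remaining = 41.05 − 35.78 = 5.270 mol
mass = 5.270 × 32.00 = 168.6 g

169 g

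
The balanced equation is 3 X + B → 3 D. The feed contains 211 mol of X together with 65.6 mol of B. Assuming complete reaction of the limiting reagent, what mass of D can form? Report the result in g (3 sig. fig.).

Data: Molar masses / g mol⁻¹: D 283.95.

55900 g

n(X) = 211.0 mol
n(B) = 65.60 mol
n/ν → X: 70.33, B: 65.60; B is limiting.
n(D) = (3/1) × 65.60 = 196.8 mol
mass = 196.8 × 283.95 = 55880 g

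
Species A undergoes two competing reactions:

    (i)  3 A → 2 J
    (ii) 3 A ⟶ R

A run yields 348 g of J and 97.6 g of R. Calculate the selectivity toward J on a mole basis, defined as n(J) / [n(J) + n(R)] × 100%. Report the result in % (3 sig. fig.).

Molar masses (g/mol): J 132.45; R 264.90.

87.7 %

n(J) = 348 / 132.45 = 2.627 mol
n(R) = 97.6 / 264.90 = 0.3684 mol
selectivity = 2.627/(2.627+0.3684) × 100 = 87.70 %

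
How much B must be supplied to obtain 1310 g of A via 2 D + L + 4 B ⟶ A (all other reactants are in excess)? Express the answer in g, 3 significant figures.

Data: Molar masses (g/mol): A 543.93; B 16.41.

158 g

n(A) = 1310 / 543.93 = 2.408 mol
n(B) = (4/1) × 2.408 = 9.632 mol
mass = 9.632 × 16.41 = 158.1 g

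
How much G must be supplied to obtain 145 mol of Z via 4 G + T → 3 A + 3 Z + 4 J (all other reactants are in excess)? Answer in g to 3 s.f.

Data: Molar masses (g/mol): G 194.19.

37500 g

n(Z) = 145.0 mol
n(G) = (4/3) × 145.0 = 193.3 mol
mass = 193.3 × 194.19 = 37540 g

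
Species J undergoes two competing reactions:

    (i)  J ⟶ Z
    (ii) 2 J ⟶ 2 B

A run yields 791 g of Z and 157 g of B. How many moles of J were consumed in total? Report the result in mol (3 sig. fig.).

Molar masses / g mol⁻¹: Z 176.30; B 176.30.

n(Z) = 791 / 176.30 = 4.487 mol
n(B) = 157 / 176.30 = 0.8905 mol
n(J) via (i) = (1/1)×4.487 = 4.487 mol
n(J) via (ii) = (2/2)×0.8905 = 0.8905 mol
total n(J) = 4.487 + 0.8905 = 5.378 mol

5.38 mol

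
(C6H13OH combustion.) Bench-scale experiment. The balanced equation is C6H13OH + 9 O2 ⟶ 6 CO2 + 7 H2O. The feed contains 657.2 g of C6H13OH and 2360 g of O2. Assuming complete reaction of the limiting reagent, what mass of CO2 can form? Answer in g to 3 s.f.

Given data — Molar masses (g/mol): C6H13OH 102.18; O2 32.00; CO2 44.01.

n(C6H13OH) = 657.2 / 102.18 = 6.432 mol
n(O2) = 2360 / 32.00 = 73.75 mol
n/ν for C6H13OH = 6.432/1 = 6.432
n/ν for O2 = 73.75/9 = 8.194
Smallest n/ν is C6H13OH → limiting reagent.
n(CO2) = (6/1) × 6.432 = 38.59 mol
mass = 38.59 × 44.01 = 1698 g

1700 g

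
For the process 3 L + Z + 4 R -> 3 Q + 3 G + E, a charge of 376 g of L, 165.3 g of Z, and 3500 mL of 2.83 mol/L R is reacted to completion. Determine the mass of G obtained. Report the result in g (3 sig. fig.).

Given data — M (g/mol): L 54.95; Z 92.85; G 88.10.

n(L) = 376.0 / 54.95 = 6.843 mol
n(Z) = 165.3 / 92.85 = 1.780 mol
n(R) = 2.83 × 3500/1000 = 9.905 mol
n/ν for L = 6.843/3 = 2.281
n/ν for Z = 1.780/1 = 1.780
n/ν for R = 9.905/4 = 2.476
Smallest n/ν is Z → limiting reagent.
n(G) = (3/1) × 1.780 = 5.340 mol
mass = 5.340 × 88.10 = 470.5 g

471 g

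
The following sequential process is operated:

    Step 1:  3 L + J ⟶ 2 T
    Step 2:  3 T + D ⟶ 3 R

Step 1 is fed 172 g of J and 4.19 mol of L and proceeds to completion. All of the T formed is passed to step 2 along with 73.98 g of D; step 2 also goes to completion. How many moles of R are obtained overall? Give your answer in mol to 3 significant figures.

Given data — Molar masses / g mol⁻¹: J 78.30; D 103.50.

Step 1:
n(J) = 172.0 / 78.30 = 2.197 mol
n(L) = 4.190 mol
n/ν → J: 2.197, L: 1.397; L is limiting.
n(T) produced = (2/3) × 4.190 = 2.793 mol
Step 2:
n(T) available = 2.793 mol
n(D) = 73.98 / 103.50 = 0.7148 mol
n/ν → T: 0.9310, D: 0.7148; D is limiting.
n(R) = (3/1) × 0.7148 = 2.144 mol

2.14 mol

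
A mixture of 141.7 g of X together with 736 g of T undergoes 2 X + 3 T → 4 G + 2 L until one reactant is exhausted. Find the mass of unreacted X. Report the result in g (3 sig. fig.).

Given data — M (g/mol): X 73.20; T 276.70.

11.9 g

n(X) = 141.7 / 73.20 = 1.936 mol
n(T) = 736.0 / 276.70 = 2.660 mol
n/ν for X = 1.936/2 = 0.9680
n/ν for T = 2.660/3 = 0.8867
Smallest n/ν is T → limiting reagent.
X consumed = (2/3) × 2.660 = 1.773 mol
X remaining = 1.936 − 1.773 = 0.1630 mol
mass = 0.1630 × 73.20 = 11.93 g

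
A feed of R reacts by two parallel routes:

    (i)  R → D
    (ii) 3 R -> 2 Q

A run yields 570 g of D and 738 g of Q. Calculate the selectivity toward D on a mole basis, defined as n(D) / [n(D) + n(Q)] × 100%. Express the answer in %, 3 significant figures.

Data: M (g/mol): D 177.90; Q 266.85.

n(D) = 570 / 177.90 = 3.204 mol
n(Q) = 738 / 266.85 = 2.766 mol
selectivity = 3.204/(3.204+2.766) × 100 = 53.67 %

53.7 %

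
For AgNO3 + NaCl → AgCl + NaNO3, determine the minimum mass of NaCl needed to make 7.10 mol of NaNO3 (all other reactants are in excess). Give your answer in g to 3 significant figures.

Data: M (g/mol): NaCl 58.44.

415 g

n(NaNO3) = 7.100 mol
n(NaCl) = (1/1) × 7.100 = 7.100 mol
mass = 7.100 × 58.44 = 414.9 g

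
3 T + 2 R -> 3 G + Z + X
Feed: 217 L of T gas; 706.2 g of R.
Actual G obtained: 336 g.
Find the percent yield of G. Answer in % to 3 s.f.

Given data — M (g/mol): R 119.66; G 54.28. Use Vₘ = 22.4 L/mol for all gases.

69.9 %

n(T) = 217.0 / 22.4 = 9.688 mol
n(R) = 706.2 / 119.66 = 5.902 mol
n/ν for T = 9.688/3 = 3.229
n/ν for R = 5.902/2 = 2.951
Smallest n/ν is R → limiting reagent.
theoretical n(G) = (3/2) × 5.902 = 8.853 mol → 480.5 g
% yield = 336 / 480.5 × 100 = 69.93 %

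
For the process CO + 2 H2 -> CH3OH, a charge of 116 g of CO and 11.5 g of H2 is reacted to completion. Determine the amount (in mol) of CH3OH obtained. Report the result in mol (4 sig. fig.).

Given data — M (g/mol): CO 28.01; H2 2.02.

n(CO) = 116.0 / 28.01 = 4.141 mol
n(H2) = 11.50 / 2.02 = 5.693 mol
n/ν → CO: 4.141, H2: 2.847; H2 is limiting.
n(CH3OH) = (1/2) × 5.693 = 2.847 mol

2.847 mol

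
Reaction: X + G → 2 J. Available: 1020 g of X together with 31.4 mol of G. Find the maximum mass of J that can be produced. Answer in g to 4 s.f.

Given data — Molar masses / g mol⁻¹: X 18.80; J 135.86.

n(X) = 1020 / 18.80 = 54.26 mol
n(G) = 31.40 mol
n/ν for X = 54.26/1 = 54.26
n/ν for G = 31.40/1 = 31.40
Smallest n/ν is G → limiting reagent.
n(J) = (2/1) × 31.40 = 62.80 mol
mass = 62.80 × 135.86 = 8532 g

8532 g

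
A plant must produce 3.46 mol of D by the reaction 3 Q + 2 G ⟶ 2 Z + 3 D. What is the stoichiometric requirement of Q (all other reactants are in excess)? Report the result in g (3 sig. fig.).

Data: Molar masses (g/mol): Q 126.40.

n(D) = 3.460 mol
n(Q) = (3/3) × 3.460 = 3.460 mol
mass = 3.460 × 126.40 = 437.3 g

437 g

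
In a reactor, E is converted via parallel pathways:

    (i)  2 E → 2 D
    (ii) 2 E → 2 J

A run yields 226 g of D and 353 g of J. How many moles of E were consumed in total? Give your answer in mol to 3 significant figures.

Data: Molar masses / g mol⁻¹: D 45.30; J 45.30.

12.8 mol

n(D) = 226 / 45.30 = 4.989 mol
n(J) = 353 / 45.30 = 7.792 mol
n(E) via (i) = (2/2)×4.989 = 4.989 mol
n(E) via (ii) = (2/2)×7.792 = 7.792 mol
total n(E) = 4.989 + 7.792 = 12.78 mol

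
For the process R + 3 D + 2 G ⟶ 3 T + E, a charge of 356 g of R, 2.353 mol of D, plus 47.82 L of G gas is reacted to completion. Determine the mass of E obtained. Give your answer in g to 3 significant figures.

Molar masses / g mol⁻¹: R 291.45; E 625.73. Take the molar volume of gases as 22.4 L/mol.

491 g

n(R) = 356.0 / 291.45 = 1.221 mol
n(D) = 2.353 mol
n(G) = 47.82 / 22.4 = 2.135 mol
n/ν for R = 1.221/1 = 1.221
n/ν for D = 2.353/3 = 0.7843
n/ν for G = 2.135/2 = 1.068
Smallest n/ν is D → limiting reagent.
n(E) = (1/3) × 2.353 = 0.7843 mol
mass = 0.7843 × 625.73 = 490.8 g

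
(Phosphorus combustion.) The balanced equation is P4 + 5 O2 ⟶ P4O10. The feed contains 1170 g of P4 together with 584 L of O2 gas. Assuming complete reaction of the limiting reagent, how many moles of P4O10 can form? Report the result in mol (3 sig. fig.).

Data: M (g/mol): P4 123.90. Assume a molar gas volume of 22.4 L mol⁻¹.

n(P4) = 1170 / 123.90 = 9.443 mol
n(O2) = 584.0 / 22.4 = 26.07 mol
n/ν → P4: 9.443, O2: 5.214; O2 is limiting.
n(P4O10) = (1/5) × 26.07 = 5.214 mol

5.21 mol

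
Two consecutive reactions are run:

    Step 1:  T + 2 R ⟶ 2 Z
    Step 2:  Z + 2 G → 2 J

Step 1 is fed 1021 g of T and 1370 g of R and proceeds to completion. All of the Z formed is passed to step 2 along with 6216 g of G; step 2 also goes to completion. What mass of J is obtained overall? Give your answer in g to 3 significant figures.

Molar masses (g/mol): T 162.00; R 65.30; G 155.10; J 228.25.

Step 1:
n(T) = 1021 / 162.00 = 6.302 mol
n(R) = 1370 / 65.30 = 20.98 mol
n/ν for T = 6.302/1 = 6.302
n/ν for R = 20.98/2 = 10.49
Smallest n/ν is T → limiting reagent.
n(Z) produced = (2/1) × 6.302 = 12.60 mol
Step 2:
n(Z) available = 12.60 mol
n(G) = 6216 / 155.10 = 40.08 mol
n/ν for Z = 12.60/1 = 12.60
n/ν for G = 40.08/2 = 20.04
Smallest n/ν is Z → limiting reagent.
n(J) = (2/1) × 12.60 = 25.20 mol
mass = 25.20 × 228.25 = 5752 g

5750 g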